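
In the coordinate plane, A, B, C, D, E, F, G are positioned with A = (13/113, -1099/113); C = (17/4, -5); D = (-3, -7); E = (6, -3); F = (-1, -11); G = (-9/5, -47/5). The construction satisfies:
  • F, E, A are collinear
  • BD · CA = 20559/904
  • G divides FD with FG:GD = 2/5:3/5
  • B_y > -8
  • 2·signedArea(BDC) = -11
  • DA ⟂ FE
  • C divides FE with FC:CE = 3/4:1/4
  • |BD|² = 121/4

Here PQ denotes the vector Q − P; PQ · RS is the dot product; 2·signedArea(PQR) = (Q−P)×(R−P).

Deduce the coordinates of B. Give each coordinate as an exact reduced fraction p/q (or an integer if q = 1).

B = (5/2, -7)

1. B_x = 5/2  [2·signedArea(BDC) = -11 ∩ BD · CA = 20559/904]
2. B_y = -7  [2·signedArea(BDC) = -11 ∩ BD · CA = 20559/904]
   → B = (5/2, -7)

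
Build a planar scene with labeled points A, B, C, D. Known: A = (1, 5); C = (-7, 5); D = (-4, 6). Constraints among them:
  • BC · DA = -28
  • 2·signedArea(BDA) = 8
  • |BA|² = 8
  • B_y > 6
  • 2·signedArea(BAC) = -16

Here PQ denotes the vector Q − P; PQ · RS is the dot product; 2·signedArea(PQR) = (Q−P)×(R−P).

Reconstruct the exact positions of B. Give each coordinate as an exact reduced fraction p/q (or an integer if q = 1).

B = (-1, 7)

1. B_x = -1  [2·signedArea(BDA) = 8 ∩ 2·signedArea(BAC) = -16]
2. B_y = 7  [2·signedArea(BDA) = 8 ∩ 2·signedArea(BAC) = -16]
   → B = (-1, 7)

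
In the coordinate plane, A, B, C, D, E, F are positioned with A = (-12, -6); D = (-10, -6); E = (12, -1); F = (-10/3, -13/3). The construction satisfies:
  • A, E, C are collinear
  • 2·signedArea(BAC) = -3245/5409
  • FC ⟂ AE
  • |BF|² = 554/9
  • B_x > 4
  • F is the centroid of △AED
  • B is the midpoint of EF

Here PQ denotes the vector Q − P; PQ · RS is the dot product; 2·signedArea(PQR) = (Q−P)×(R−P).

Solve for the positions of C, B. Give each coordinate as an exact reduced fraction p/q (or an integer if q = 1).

1. C_x = -2020/601  [A, E, C are collinear ∩ FC ⟂ AE]
2. C_y = -7573/1803  [A, E, C are collinear ∩ FC ⟂ AE]
   → C = (-2020/601, -7573/1803)
3. B_x = 13/3  [B is the midpoint of EF]
4. B_y = -8/3  [B is the midpoint of EF]
   → B = (13/3, -8/3)

B = (13/3, -8/3)
C = (-2020/601, -7573/1803)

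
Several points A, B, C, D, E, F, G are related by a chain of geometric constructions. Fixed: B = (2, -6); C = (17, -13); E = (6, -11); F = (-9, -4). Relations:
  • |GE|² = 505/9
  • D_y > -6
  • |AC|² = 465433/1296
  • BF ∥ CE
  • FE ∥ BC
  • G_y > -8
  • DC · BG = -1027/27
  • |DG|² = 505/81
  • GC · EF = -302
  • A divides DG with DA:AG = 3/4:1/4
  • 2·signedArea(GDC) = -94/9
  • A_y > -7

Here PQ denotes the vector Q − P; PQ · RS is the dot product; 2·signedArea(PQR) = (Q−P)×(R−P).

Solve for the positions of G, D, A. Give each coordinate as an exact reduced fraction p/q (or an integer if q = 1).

1. G_x = -1/3  [line 15·x + -7·y + -44 = 0 ∩ |GE|² = 505/9]
2. G_y = -7  [line 15·x + -7·y + -44 = 0 ∩ |GE|² = 505/9]
   → G = (-1/3, -7)
3. D_x = -22/9  [2·signedArea(GDC) = -94/9 ∩ DC · BG = -1027/27]
4. D_y = -17/3  [2·signedArea(GDC) = -94/9 ∩ DC · BG = -1027/27]
   → D = (-22/9, -17/3)
5. A_x = -31/36  [A divides DG with DA:AG = 3/4:1/4]
6. A_y = -20/3  [A divides DG with DA:AG = 3/4:1/4]
   → A = (-31/36, -20/3)

A = (-31/36, -20/3)
D = (-22/9, -17/3)
G = (-1/3, -7)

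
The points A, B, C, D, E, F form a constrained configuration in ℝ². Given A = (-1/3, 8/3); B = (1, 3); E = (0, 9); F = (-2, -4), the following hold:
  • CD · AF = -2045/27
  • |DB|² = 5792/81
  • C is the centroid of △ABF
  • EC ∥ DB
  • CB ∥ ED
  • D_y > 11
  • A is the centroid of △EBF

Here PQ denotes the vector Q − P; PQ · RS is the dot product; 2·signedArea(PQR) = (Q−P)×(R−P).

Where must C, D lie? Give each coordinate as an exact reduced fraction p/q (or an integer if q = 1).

C = (-4/9, 5/9)
D = (13/9, 103/9)

1. C_x = -4/9  [C is the centroid of △ABF]
2. C_y = 5/9  [C is the centroid of △ABF]
   → C = (-4/9, 5/9)
3. D_x = 13/9  [EC ∥ DB ∩ CB ∥ ED]
4. D_y = 103/9  [EC ∥ DB ∩ CB ∥ ED]
   → D = (13/9, 103/9)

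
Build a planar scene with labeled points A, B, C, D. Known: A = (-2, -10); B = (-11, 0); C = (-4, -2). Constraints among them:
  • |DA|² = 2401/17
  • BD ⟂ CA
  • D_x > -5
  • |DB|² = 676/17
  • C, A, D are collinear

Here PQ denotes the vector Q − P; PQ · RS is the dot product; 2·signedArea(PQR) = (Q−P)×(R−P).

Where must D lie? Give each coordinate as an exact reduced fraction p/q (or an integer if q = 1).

1. D_x = -83/17  [C, A, D are collinear ∩ BD ⟂ CA]
2. D_y = 26/17  [C, A, D are collinear ∩ BD ⟂ CA]
   → D = (-83/17, 26/17)

D = (-83/17, 26/17)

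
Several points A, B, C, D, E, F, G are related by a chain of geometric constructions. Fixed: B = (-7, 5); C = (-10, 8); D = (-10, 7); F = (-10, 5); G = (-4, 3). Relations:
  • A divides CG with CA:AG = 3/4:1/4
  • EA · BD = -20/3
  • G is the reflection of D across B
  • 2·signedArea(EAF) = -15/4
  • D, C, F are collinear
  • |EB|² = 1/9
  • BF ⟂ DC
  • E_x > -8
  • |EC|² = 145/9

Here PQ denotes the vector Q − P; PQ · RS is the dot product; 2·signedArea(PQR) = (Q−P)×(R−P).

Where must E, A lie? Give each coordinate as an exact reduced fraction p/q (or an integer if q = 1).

A = (-11/2, 17/4)
E = (-7, 16/3)

1. A_x = -11/2  [A divides CG with CA:AG = 3/4:1/4]
2. A_y = 17/4  [A divides CG with CA:AG = 3/4:1/4]
   → A = (-11/2, 17/4)
3. E_x = -7  [EA · BD = -20/3 ∩ 2·signedArea(EAF) = -15/4]
4. E_y = 16/3  [EA · BD = -20/3 ∩ 2·signedArea(EAF) = -15/4]
   → E = (-7, 16/3)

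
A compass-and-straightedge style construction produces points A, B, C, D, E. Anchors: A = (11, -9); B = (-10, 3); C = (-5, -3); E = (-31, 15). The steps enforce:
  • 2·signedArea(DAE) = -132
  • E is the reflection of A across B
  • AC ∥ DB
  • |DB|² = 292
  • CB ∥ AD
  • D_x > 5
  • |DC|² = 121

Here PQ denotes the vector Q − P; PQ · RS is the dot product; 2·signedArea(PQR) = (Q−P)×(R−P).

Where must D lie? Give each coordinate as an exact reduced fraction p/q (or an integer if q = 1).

D = (6, -3)

1. D_x = 6  [AC ∥ DB ∩ CB ∥ AD]
2. D_y = -3  [AC ∥ DB ∩ CB ∥ AD]
   → D = (6, -3)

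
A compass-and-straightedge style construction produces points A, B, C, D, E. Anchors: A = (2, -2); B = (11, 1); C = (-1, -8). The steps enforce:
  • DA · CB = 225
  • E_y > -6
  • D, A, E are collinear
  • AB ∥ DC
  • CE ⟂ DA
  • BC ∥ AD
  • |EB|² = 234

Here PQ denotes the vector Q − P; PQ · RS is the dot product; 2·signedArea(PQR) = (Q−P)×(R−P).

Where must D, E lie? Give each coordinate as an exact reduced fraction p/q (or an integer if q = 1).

D = (-10, -11)
E = (-14/5, -28/5)

1. D_x = -10  [AB ∥ DC ∩ BC ∥ AD]
2. D_y = -11  [AB ∥ DC ∩ BC ∥ AD]
   → D = (-10, -11)
3. E_x = -14/5  [D, A, E are collinear ∩ CE ⟂ DA]
4. E_y = -28/5  [D, A, E are collinear ∩ CE ⟂ DA]
   → E = (-14/5, -28/5)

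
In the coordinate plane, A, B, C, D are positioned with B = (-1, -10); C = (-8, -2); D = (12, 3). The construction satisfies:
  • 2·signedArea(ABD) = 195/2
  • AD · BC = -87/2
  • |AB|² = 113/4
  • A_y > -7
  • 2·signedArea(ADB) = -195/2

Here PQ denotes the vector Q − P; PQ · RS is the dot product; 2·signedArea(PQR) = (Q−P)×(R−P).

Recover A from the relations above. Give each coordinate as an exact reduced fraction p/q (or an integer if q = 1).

A = (-9/2, -6)

1. A_x = -9/2  [2·signedArea(ADB) = -195/2 ∩ AD · BC = -87/2]
2. A_y = -6  [2·signedArea(ADB) = -195/2 ∩ AD · BC = -87/2]
   → A = (-9/2, -6)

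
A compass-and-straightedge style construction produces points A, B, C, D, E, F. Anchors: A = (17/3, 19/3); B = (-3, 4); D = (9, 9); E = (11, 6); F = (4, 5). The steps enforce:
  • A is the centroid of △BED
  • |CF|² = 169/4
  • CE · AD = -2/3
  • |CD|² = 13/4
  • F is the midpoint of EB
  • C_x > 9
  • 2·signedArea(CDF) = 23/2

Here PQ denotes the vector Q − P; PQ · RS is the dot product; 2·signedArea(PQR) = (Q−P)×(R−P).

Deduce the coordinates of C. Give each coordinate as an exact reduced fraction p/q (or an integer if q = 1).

1. C_x = 10  [CE · AD = -2/3 ∩ 2·signedArea(CDF) = 23/2]
2. C_y = 15/2  [CE · AD = -2/3 ∩ 2·signedArea(CDF) = 23/2]
   → C = (10, 15/2)

C = (10, 15/2)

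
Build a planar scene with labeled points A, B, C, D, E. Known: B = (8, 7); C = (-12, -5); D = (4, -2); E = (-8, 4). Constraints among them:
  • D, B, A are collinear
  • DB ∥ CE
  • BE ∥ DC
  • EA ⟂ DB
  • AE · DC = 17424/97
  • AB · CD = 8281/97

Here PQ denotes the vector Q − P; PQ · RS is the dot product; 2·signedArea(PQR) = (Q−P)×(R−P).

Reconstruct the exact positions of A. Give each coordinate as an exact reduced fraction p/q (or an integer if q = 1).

A = (412/97, -140/97)

1. A_x = 412/97  [D, B, A are collinear ∩ EA ⟂ DB]
2. A_y = -140/97  [D, B, A are collinear ∩ EA ⟂ DB]
   → A = (412/97, -140/97)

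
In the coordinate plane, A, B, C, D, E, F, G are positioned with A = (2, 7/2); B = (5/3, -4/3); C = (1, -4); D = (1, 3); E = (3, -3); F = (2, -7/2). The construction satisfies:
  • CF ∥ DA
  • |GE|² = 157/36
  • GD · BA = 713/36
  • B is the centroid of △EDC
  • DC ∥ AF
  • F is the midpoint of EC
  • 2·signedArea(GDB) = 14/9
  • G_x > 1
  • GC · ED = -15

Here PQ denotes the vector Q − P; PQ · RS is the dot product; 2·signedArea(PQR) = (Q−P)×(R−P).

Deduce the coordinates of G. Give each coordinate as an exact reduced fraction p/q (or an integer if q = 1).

G = (2, -7/6)

1. G_x = 2  [2·signedArea(GDB) = 14/9 ∩ GD · BA = 713/36]
2. G_y = -7/6  [2·signedArea(GDB) = 14/9 ∩ GD · BA = 713/36]
   → G = (2, -7/6)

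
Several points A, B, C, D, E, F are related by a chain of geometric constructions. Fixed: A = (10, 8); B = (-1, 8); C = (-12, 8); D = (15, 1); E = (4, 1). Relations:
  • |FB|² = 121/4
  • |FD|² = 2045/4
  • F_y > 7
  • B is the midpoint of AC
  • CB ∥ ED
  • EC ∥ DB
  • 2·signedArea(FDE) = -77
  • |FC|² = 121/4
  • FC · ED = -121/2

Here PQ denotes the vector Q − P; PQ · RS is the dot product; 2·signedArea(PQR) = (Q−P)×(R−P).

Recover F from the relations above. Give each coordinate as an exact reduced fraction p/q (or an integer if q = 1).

F = (-13/2, 8)

1. F_x = -13/2  [FC · ED = -121/2 ∩ 2·signedArea(FDE) = -77]
2. F_y = 8  [FC · ED = -121/2 ∩ 2·signedArea(FDE) = -77]
   → F = (-13/2, 8)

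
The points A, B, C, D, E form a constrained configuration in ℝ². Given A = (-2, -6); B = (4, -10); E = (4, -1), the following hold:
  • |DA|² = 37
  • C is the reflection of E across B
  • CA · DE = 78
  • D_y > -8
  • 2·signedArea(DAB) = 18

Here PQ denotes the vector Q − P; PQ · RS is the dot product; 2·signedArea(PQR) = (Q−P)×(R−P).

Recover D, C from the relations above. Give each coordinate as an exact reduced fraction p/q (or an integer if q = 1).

1. C_x = 4  [C is the reflection of E across B]
2. C_y = -19  [C is the reflection of E across B]
   → C = (4, -19)
3. D_x = 4  [2·signedArea(DAB) = 18 ∩ CA · DE = 78]
4. D_y = -7  [2·signedArea(DAB) = 18 ∩ CA · DE = 78]
   → D = (4, -7)

C = (4, -19)
D = (4, -7)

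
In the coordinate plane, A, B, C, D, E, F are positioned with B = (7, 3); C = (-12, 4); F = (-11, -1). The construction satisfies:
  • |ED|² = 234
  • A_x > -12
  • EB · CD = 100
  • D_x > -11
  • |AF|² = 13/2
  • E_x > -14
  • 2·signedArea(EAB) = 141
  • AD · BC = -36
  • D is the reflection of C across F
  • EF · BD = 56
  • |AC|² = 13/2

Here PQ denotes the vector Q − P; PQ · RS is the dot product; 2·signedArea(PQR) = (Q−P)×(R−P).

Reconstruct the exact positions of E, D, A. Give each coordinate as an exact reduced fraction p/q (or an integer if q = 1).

A = (-23/2, 3/2)
D = (-10, -6)
E = (-13, 9)

1. D_x = -10  [D is the reflection of C across F]
2. D_y = -6  [D is the reflection of C across F]
   → D = (-10, -6)
3. E_x = -13  [EF · BD = 56 ∩ EB · CD = 100]
4. E_y = 9  [EF · BD = 56 ∩ EB · CD = 100]
   → E = (-13, 9)
5. A_x = -23/2  [AD · BC = -36 ∩ 2·signedArea(EAB) = 141]
6. A_y = 3/2  [AD · BC = -36 ∩ 2·signedArea(EAB) = 141]
   → A = (-23/2, 3/2)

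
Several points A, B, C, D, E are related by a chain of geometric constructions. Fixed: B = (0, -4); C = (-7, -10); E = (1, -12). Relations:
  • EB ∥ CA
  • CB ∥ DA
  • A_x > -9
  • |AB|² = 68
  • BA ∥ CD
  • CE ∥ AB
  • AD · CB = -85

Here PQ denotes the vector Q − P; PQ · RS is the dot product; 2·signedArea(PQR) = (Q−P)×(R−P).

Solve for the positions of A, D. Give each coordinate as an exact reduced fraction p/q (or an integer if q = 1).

A = (-8, -2)
D = (-15, -8)

1. A_x = -8  [CE ∥ AB ∩ EB ∥ CA]
2. A_y = -2  [CE ∥ AB ∩ EB ∥ CA]
   → A = (-8, -2)
3. D_x = -15  [CB ∥ DA ∩ BA ∥ CD]
4. D_y = -8  [CB ∥ DA ∩ BA ∥ CD]
   → D = (-15, -8)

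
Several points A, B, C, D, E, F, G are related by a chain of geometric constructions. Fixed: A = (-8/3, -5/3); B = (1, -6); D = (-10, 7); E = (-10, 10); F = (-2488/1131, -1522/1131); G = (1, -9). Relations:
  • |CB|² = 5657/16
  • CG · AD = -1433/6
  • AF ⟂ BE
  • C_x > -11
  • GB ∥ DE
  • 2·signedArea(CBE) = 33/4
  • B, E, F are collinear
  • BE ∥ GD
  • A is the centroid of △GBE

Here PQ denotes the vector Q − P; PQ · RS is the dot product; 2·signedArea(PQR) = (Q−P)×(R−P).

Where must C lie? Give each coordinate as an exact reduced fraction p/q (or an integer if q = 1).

1. C_x = -10  [2·signedArea(CBE) = 33/4 ∩ CG · AD = -1433/6]
2. C_y = 37/4  [2·signedArea(CBE) = 33/4 ∩ CG · AD = -1433/6]
   → C = (-10, 37/4)

C = (-10, 37/4)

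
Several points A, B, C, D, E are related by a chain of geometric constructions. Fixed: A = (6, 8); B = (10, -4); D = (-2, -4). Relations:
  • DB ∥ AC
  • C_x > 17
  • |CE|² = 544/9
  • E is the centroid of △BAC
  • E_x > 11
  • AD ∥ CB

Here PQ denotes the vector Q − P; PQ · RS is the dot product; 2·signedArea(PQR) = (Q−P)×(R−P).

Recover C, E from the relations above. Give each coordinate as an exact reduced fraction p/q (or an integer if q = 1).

C = (18, 8)
E = (34/3, 4)

1. C_x = 18  [AD ∥ CB ∩ DB ∥ AC]
2. C_y = 8  [AD ∥ CB ∩ DB ∥ AC]
   → C = (18, 8)
3. E_x = 34/3  [E is the centroid of △BAC]
4. E_y = 4  [E is the centroid of △BAC]
   → E = (34/3, 4)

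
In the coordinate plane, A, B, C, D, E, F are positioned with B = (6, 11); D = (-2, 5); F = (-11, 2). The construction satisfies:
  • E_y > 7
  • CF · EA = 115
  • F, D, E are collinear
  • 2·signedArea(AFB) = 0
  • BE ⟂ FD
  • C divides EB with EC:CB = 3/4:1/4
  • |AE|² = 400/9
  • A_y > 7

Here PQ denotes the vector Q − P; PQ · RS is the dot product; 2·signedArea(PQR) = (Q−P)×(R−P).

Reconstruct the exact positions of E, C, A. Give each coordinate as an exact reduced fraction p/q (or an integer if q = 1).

A = (1/3, 8)
C = (25/4, 41/4)
E = (7, 8)

1. E_x = 7  [F, D, E are collinear ∩ BE ⟂ FD]
2. E_y = 8  [F, D, E are collinear ∩ BE ⟂ FD]
   → E = (7, 8)
3. C_x = 25/4  [C divides EB with EC:CB = 3/4:1/4]
4. C_y = 41/4  [C divides EB with EC:CB = 3/4:1/4]
   → C = (25/4, 41/4)
5. A_x = 1/3  [2·signedArea(AFB) = 0 ∩ CF · EA = 115]
6. A_y = 8  [2·signedArea(AFB) = 0 ∩ CF · EA = 115]
   → A = (1/3, 8)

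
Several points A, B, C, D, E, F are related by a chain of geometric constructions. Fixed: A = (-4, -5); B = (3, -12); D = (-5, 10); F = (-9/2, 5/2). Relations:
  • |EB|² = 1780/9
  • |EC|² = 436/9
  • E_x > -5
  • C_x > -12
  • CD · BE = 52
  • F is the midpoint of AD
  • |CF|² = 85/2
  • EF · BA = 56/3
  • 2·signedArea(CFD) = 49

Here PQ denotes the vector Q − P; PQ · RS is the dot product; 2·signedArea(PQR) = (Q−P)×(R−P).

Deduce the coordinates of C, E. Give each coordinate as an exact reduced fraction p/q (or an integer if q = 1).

C = (-11, 2)
E = (-13/3, 0)

1. E_x = -13/3  [line 7·x + -7·y + 91/3 = 0 ∩ |EB|² = 1780/9]
2. E_y = 0  [line 7·x + -7·y + 91/3 = 0 ∩ |EB|² = 1780/9]
   → E = (-13/3, 0)
3. C_x = -11  [CD · BE = 52 ∩ 2·signedArea(CFD) = 49]
4. C_y = 2  [CD · BE = 52 ∩ 2·signedArea(CFD) = 49]
   → C = (-11, 2)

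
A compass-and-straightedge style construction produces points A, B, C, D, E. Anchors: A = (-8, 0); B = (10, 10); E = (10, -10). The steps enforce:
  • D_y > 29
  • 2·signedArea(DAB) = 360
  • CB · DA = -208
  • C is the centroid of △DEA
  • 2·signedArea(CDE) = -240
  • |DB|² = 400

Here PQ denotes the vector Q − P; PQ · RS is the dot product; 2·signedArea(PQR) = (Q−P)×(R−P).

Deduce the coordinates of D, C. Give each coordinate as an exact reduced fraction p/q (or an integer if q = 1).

1. D_x = 10  [line -10·x + 18·y + -440 = 0 ∩ |DB|² = 400]
2. D_y = 30  [line -10·x + 18·y + -440 = 0 ∩ |DB|² = 400]
   → D = (10, 30)
3. C_x = 4  [C is the centroid of △DEA]
4. C_y = 20/3  [C is the centroid of △DEA]
   → C = (4, 20/3)

C = (4, 20/3)
D = (10, 30)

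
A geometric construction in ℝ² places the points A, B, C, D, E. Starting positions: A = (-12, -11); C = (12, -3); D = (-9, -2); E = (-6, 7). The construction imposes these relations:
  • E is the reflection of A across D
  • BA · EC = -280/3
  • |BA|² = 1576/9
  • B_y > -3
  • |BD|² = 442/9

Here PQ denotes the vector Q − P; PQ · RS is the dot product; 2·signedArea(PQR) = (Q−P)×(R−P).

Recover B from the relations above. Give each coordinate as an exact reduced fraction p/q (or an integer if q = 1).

1. B_x = -2  [line -18·x + 10·y + -38/3 = 0 ∩ |BA|² = 1576/9]
2. B_y = -7/3  [line -18·x + 10·y + -38/3 = 0 ∩ |BA|² = 1576/9]
   → B = (-2, -7/3)

B = (-2, -7/3)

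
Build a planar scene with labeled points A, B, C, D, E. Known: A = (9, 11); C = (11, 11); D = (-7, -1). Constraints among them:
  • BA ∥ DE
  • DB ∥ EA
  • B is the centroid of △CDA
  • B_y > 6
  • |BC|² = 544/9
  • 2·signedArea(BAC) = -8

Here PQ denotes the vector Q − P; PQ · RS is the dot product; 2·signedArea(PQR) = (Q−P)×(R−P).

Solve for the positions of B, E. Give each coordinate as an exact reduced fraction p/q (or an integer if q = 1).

1. B_x = 13/3  [B is the centroid of △CDA]
2. B_y = 7  [B is the centroid of △CDA]
   → B = (13/3, 7)
3. E_x = -7/3  [DB ∥ EA ∩ BA ∥ DE]
4. E_y = 3  [DB ∥ EA ∩ BA ∥ DE]
   → E = (-7/3, 3)

B = (13/3, 7)
E = (-7/3, 3)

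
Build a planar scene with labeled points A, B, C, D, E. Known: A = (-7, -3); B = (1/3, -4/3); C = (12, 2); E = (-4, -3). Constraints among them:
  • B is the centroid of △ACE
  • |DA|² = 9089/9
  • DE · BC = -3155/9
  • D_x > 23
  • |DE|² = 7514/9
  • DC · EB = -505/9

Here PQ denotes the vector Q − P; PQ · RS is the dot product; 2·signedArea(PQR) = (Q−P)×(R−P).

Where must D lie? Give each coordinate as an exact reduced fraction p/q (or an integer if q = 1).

D = (71/3, 16/3)

1. D_x = 71/3  [DC · EB = -505/9 ∩ DE · BC = -3155/9]
2. D_y = 16/3  [DC · EB = -505/9 ∩ DE · BC = -3155/9]
   → D = (71/3, 16/3)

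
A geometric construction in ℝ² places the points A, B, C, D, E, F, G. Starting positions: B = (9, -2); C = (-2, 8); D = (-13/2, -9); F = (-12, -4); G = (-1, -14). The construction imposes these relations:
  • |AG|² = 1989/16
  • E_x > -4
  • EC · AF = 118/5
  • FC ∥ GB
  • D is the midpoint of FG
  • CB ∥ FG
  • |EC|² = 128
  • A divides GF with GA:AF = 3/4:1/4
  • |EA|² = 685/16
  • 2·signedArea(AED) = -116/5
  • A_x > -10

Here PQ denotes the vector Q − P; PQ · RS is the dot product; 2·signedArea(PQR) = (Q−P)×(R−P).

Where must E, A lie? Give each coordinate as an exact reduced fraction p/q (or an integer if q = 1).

1. A_x = -37/4  [A divides GF with GA:AF = 3/4:1/4]
2. A_y = -13/2  [A divides GF with GA:AF = 3/4:1/4]
   → A = (-37/4, -13/2)
3. E_x = -18/5  [EC · AF = 118/5 ∩ 2·signedArea(AED) = -116/5]
4. E_y = -16/5  [EC · AF = 118/5 ∩ 2·signedArea(AED) = -116/5]
   → E = (-18/5, -16/5)

A = (-37/4, -13/2)
E = (-18/5, -16/5)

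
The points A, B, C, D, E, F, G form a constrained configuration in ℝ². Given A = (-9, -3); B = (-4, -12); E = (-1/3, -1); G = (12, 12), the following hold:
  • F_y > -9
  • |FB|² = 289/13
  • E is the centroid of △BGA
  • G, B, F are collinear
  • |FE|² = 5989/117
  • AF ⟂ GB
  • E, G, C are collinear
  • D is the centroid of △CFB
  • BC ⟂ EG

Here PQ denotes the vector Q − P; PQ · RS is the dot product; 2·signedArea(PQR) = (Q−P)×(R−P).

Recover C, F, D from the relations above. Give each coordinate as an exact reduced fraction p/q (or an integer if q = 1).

C = (-10928/1445, -12456/1445)
D = (-243214/56355, -179691/18785)
F = (-18/13, -105/13)

1. C_x = -10928/1445  [E, G, C are collinear ∩ BC ⟂ EG]
2. C_y = -12456/1445  [E, G, C are collinear ∩ BC ⟂ EG]
   → C = (-10928/1445, -12456/1445)
3. F_x = -18/13  [G, B, F are collinear ∩ AF ⟂ GB]
4. F_y = -105/13  [G, B, F are collinear ∩ AF ⟂ GB]
   → F = (-18/13, -105/13)
5. D_x = -243214/56355  [D is the centroid of △CFB]
6. D_y = -179691/18785  [D is the centroid of △CFB]
   → D = (-243214/56355, -179691/18785)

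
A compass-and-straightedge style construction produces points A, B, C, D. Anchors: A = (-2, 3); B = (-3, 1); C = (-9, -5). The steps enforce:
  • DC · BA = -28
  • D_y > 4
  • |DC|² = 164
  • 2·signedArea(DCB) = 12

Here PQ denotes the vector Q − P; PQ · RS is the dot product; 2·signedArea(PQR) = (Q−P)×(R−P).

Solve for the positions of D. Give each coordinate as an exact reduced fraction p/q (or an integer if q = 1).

1. D_x = -1  [2·signedArea(DCB) = 12 ∩ DC · BA = -28]
2. D_y = 5  [2·signedArea(DCB) = 12 ∩ DC · BA = -28]
   → D = (-1, 5)

D = (-1, 5)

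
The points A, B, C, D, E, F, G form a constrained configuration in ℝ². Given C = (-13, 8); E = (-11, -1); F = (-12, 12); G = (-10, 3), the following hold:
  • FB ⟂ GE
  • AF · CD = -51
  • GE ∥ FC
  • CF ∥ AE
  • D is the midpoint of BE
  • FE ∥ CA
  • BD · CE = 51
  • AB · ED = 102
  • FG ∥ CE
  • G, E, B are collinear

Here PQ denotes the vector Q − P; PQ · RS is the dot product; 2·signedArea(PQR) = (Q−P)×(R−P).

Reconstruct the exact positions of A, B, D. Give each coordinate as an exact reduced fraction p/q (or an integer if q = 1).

A = (-12, -5)
B = (-8, 11)
D = (-19/2, 5)

1. A_x = -12  [CF ∥ AE ∩ FE ∥ CA]
2. A_y = -5  [CF ∥ AE ∩ FE ∥ CA]
   → A = (-12, -5)
3. B_x = -8  [G, E, B are collinear ∩ FB ⟂ GE]
4. B_y = 11  [G, E, B are collinear ∩ FB ⟂ GE]
   → B = (-8, 11)
5. D_x = -19/2  [D is the midpoint of BE]
6. D_y = 5  [D is the midpoint of BE]
   → D = (-19/2, 5)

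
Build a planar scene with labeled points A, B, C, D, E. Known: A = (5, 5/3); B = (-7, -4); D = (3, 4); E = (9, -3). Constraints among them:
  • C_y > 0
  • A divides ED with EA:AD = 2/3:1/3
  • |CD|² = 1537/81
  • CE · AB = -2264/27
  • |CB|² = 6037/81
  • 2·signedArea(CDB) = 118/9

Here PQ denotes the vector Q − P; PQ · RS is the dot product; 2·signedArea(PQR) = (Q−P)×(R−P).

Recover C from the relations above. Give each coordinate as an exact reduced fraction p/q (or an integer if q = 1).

1. C_x = 1/3  [2·signedArea(CDB) = 118/9 ∩ CE · AB = -2264/27]
2. C_y = 5/9  [2·signedArea(CDB) = 118/9 ∩ CE · AB = -2264/27]
   → C = (1/3, 5/9)

C = (1/3, 5/9)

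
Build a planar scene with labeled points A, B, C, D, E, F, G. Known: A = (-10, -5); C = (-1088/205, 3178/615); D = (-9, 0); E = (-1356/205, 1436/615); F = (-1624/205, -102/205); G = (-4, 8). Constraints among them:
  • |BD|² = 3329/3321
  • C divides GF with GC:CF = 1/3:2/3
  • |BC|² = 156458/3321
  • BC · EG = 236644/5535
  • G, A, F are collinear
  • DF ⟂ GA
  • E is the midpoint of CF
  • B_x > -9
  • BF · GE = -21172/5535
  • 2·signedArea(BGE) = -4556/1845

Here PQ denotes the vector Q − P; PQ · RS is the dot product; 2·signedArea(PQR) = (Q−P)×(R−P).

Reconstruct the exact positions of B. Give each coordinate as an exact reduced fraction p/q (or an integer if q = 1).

1. B_x = -5251/615  [BC · EG = 236644/5535 ∩ 2·signedArea(BGE) = -4556/1845]
2. B_y = -1639/1845  [BC · EG = 236644/5535 ∩ 2·signedArea(BGE) = -4556/1845]
   → B = (-5251/615, -1639/1845)

B = (-5251/615, -1639/1845)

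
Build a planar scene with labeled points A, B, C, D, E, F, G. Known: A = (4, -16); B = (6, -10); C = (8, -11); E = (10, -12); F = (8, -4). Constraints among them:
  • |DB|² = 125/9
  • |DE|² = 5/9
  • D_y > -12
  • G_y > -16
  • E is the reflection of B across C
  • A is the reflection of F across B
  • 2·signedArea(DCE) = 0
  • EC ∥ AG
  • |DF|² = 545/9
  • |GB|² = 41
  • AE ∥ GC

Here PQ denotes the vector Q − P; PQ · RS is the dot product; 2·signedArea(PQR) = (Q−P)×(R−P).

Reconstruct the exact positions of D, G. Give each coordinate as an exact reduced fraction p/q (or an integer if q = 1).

1. D_x = 28/3  [line 1·x + 2·y + 14 = 0 ∩ |DE|² = 5/9]
2. D_y = -35/3  [line 1·x + 2·y + 14 = 0 ∩ |DE|² = 5/9]
   → D = (28/3, -35/3)
3. G_x = 2  [AE ∥ GC ∩ EC ∥ AG]
4. G_y = -15  [AE ∥ GC ∩ EC ∥ AG]
   → G = (2, -15)

D = (28/3, -35/3)
G = (2, -15)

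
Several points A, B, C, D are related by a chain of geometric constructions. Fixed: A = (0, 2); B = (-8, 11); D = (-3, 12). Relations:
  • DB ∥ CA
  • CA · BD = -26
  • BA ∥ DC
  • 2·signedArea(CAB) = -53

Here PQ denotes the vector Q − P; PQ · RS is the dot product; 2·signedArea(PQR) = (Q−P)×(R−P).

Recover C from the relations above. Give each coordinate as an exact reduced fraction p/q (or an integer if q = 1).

C = (5, 3)

1. C_x = 5  [DB ∥ CA ∩ BA ∥ DC]
2. C_y = 3  [DB ∥ CA ∩ BA ∥ DC]
   → C = (5, 3)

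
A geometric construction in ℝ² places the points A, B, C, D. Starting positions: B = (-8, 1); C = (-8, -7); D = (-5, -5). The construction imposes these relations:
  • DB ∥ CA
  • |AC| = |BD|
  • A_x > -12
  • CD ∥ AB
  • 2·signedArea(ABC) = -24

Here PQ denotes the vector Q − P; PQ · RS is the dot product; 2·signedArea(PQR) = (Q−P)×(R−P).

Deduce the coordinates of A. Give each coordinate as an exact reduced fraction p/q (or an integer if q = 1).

A = (-11, -1)

1. A_x = -11  [CD ∥ AB ∩ DB ∥ CA]
2. A_y = -1  [CD ∥ AB ∩ DB ∥ CA]
   → A = (-11, -1)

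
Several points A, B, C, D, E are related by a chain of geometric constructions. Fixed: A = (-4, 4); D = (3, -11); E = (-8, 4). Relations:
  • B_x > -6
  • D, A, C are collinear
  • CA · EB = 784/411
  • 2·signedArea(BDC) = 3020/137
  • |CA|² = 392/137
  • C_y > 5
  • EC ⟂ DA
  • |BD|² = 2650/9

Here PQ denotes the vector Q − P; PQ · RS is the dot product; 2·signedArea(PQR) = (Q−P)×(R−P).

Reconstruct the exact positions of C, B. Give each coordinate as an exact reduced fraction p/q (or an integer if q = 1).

1. C_x = -646/137  [D, A, C are collinear ∩ EC ⟂ DA]
2. C_y = 758/137  [D, A, C are collinear ∩ EC ⟂ DA]
   → C = (-646/137, 758/137)
3. B_x = -16/3  [2·signedArea(BDC) = 3020/137 ∩ CA · EB = 784/411]
4. B_y = 4  [2·signedArea(BDC) = 3020/137 ∩ CA · EB = 784/411]
   → B = (-16/3, 4)

B = (-16/3, 4)
C = (-646/137, 758/137)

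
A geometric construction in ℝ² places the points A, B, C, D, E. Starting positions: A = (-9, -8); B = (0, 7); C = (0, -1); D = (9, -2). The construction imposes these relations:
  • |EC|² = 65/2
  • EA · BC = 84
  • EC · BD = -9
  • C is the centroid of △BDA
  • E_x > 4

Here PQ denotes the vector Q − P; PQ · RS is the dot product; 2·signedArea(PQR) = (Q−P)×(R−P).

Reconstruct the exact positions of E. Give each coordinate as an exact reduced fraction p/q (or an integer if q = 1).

1. E_x = 9/2  [EC · BD = -9 ∩ EA · BC = 84]
2. E_y = 5/2  [EC · BD = -9 ∩ EA · BC = 84]
   → E = (9/2, 5/2)

E = (9/2, 5/2)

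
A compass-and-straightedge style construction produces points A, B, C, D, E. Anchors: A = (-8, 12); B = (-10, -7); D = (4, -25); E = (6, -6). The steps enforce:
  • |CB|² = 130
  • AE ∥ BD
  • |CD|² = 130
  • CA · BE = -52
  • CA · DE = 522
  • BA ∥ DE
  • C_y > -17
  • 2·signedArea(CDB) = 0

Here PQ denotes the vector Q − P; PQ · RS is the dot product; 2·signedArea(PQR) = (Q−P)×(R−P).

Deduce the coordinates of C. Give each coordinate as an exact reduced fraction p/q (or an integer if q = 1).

C = (-3, -16)

1. C_x = -3  [2·signedArea(CDB) = 0 ∩ CA · BE = -52]
2. C_y = -16  [2·signedArea(CDB) = 0 ∩ CA · BE = -52]
   → C = (-3, -16)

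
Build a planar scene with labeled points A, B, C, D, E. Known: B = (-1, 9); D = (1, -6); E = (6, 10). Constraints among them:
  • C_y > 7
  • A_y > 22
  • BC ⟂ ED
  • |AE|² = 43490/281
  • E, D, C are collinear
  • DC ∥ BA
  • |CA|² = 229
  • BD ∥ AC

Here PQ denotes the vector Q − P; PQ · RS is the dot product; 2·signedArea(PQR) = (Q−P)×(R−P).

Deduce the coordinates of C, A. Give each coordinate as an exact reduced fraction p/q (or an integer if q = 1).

A = (869/281, 6209/281)
C = (1431/281, 1994/281)

1. C_x = 1431/281  [E, D, C are collinear ∩ BC ⟂ ED]
2. C_y = 1994/281  [E, D, C are collinear ∩ BC ⟂ ED]
   → C = (1431/281, 1994/281)
3. A_x = 869/281  [BD ∥ AC ∩ DC ∥ BA]
4. A_y = 6209/281  [BD ∥ AC ∩ DC ∥ BA]
   → A = (869/281, 6209/281)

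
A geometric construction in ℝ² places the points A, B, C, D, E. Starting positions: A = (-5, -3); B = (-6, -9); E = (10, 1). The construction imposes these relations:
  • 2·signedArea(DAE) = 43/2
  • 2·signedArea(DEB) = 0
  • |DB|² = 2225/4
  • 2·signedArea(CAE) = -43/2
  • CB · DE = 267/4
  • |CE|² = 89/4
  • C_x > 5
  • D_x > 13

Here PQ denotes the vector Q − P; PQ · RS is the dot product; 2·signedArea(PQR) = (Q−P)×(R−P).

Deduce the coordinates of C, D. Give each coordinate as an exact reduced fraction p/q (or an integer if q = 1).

1. D_x = 14  [2·signedArea(DEB) = 0 ∩ 2·signedArea(DAE) = 43/2]
2. D_y = 7/2  [2·signedArea(DEB) = 0 ∩ 2·signedArea(DAE) = 43/2]
   → D = (14, 7/2)
3. C_x = 6  [2·signedArea(CAE) = -43/2 ∩ CB · DE = 267/4]
4. C_y = -3/2  [2·signedArea(CAE) = -43/2 ∩ CB · DE = 267/4]
   → C = (6, -3/2)

C = (6, -3/2)
D = (14, 7/2)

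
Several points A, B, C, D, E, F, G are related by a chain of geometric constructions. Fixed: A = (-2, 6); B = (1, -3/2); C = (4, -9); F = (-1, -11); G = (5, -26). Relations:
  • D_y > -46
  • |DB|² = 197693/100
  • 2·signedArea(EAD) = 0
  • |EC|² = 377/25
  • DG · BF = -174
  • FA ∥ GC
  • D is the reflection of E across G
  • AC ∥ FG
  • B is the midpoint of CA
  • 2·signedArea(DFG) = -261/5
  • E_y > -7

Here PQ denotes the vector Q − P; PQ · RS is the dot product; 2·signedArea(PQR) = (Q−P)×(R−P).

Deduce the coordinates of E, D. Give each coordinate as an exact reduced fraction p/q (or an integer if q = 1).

1. D_x = 46/5  [DG · BF = -174 ∩ 2·signedArea(DFG) = -261/5]
2. D_y = -226/5  [DG · BF = -174 ∩ 2·signedArea(DFG) = -261/5]
   → D = (46/5, -226/5)
3. E_x = 4/5  [2·signedArea(EAD) = 0 ∩ D is the reflection of E across G]
4. E_y = -34/5  [2·signedArea(EAD) = 0 ∩ D is the reflection of E across G]
   → E = (4/5, -34/5)

D = (46/5, -226/5)
E = (4/5, -34/5)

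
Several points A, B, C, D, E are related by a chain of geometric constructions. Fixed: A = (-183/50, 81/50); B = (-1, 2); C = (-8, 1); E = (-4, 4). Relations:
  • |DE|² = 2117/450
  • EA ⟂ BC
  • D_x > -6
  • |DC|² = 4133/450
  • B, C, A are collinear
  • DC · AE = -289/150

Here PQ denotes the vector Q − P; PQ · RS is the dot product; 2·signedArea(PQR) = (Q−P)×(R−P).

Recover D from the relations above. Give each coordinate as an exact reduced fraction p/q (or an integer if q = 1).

1. D_x = -261/50  [line 17/50·x + -119/50·y + 527/75 = 0 ∩ |DC|² = 4133/450]
2. D_y = 331/150  [line 17/50·x + -119/50·y + 527/75 = 0 ∩ |DC|² = 4133/450]
   → D = (-261/50, 331/150)

D = (-261/50, 331/150)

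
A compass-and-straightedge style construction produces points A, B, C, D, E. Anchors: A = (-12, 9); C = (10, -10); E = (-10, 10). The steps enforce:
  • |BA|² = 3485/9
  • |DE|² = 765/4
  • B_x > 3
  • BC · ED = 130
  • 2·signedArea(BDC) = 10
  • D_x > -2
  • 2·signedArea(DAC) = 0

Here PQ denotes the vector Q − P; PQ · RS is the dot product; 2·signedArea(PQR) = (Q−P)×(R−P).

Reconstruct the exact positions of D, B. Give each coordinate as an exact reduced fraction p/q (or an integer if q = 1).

B = (10/3, -10/3)
D = (-1, -1/2)

1. D_x = -1  [line 19·x + 22·y + 30 = 0 ∩ |DE|² = 765/4]
2. D_y = -1/2  [line 19·x + 22·y + 30 = 0 ∩ |DE|² = 765/4]
   → D = (-1, -1/2)
3. B_x = 10/3  [BC · ED = 130 ∩ 2·signedArea(BDC) = 10]
4. B_y = -10/3  [BC · ED = 130 ∩ 2·signedArea(BDC) = 10]
   → B = (10/3, -10/3)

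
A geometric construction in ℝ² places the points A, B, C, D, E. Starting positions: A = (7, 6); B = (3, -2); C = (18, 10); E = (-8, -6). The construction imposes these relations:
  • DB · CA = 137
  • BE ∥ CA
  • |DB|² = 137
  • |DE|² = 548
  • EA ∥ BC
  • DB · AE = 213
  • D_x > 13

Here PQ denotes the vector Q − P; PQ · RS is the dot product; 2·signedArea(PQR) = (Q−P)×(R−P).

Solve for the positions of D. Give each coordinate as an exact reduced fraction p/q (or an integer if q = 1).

1. D_x = 14  [DB · CA = 137 ∩ DB · AE = 213]
2. D_y = 2  [DB · CA = 137 ∩ DB · AE = 213]
   → D = (14, 2)

D = (14, 2)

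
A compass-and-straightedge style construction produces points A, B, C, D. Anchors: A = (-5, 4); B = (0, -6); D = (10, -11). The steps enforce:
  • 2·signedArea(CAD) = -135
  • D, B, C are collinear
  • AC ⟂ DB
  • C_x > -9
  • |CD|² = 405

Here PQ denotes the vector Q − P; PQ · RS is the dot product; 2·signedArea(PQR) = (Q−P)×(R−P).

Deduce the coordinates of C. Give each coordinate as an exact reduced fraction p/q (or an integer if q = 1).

1. C_x = -8  [D, B, C are collinear ∩ AC ⟂ DB]
2. C_y = -2  [D, B, C are collinear ∩ AC ⟂ DB]
   → C = (-8, -2)

C = (-8, -2)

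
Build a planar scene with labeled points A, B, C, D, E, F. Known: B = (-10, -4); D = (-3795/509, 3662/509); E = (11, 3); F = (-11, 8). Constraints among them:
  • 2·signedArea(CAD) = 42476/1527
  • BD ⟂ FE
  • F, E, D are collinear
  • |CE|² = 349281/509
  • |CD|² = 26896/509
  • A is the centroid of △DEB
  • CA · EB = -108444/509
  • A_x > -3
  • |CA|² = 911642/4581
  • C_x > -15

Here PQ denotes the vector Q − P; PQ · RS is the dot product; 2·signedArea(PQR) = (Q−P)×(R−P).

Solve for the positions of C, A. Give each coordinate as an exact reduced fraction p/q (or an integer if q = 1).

1. A_x = -3286/1527  [A is the centroid of △DEB]
2. A_y = 1051/509  [A is the centroid of △DEB]
   → A = (-3286/1527, 1051/509)
3. C_x = -7403/509  [CA · EB = -108444/509 ∩ 2·signedArea(CAD) = 42476/1527]
4. C_y = 4482/509  [CA · EB = -108444/509 ∩ 2·signedArea(CAD) = 42476/1527]
   → C = (-7403/509, 4482/509)

A = (-3286/1527, 1051/509)
C = (-7403/509, 4482/509)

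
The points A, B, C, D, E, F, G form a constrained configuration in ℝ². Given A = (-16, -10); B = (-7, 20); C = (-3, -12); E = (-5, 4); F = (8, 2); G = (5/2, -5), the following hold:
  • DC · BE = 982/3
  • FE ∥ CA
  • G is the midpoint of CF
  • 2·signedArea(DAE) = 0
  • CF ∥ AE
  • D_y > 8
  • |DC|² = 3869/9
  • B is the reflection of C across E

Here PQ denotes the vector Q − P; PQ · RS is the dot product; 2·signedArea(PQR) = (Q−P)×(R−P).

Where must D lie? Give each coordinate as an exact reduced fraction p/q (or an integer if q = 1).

1. D_x = -4/3  [2·signedArea(DAE) = 0 ∩ DC · BE = 982/3]
2. D_y = 26/3  [2·signedArea(DAE) = 0 ∩ DC · BE = 982/3]
   → D = (-4/3, 26/3)

D = (-4/3, 26/3)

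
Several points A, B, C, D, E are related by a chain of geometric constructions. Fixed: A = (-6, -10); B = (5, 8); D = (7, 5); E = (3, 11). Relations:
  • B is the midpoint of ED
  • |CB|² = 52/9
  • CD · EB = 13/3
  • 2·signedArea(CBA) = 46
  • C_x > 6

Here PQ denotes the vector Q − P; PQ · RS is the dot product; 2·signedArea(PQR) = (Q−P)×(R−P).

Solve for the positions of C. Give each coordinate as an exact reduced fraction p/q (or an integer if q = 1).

1. C_x = 19/3  [2·signedArea(CBA) = 46 ∩ CD · EB = 13/3]
2. C_y = 6  [2·signedArea(CBA) = 46 ∩ CD · EB = 13/3]
   → C = (19/3, 6)

C = (19/3, 6)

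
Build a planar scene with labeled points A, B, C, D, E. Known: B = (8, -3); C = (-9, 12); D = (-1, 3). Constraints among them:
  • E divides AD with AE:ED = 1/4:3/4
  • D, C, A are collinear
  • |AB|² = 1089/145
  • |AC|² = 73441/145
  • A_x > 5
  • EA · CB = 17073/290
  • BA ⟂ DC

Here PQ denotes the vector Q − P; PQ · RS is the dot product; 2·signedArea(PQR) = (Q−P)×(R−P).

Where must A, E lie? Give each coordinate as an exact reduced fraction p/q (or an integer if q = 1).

1. A_x = 863/145  [D, C, A are collinear ∩ BA ⟂ DC]
2. A_y = -699/145  [D, C, A are collinear ∩ BA ⟂ DC]
   → A = (863/145, -699/145)
3. E_x = 611/145  [E divides AD with AE:ED = 1/4:3/4]
4. E_y = -831/290  [E divides AD with AE:ED = 1/4:3/4]
   → E = (611/145, -831/290)

A = (863/145, -699/145)
E = (611/145, -831/290)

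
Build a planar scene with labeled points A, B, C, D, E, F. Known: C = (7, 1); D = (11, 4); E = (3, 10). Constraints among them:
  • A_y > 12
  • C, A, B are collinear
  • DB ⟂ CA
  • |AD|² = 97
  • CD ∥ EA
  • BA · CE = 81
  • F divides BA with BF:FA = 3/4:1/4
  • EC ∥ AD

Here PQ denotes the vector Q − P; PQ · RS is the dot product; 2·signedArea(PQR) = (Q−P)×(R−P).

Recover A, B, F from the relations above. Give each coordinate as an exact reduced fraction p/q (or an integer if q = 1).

1. A_x = 7  [EC ∥ AD ∩ CD ∥ EA]
2. A_y = 13  [EC ∥ AD ∩ CD ∥ EA]
   → A = (7, 13)
3. B_x = 7  [C, A, B are collinear ∩ DB ⟂ CA]
4. B_y = 4  [C, A, B are collinear ∩ DB ⟂ CA]
   → B = (7, 4)
5. F_x = 7  [F divides BA with BF:FA = 3/4:1/4]
6. F_y = 43/4  [F divides BA with BF:FA = 3/4:1/4]
   → F = (7, 43/4)

A = (7, 13)
B = (7, 4)
F = (7, 43/4)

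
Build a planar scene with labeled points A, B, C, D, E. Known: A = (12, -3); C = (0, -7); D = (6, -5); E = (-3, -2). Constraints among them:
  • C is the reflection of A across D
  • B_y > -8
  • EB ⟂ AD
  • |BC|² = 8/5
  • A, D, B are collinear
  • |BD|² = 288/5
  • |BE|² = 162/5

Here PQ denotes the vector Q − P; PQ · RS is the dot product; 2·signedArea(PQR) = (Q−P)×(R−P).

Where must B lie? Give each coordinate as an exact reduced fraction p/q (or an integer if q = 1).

1. B_x = -6/5  [A, D, B are collinear ∩ EB ⟂ AD]
2. B_y = -37/5  [A, D, B are collinear ∩ EB ⟂ AD]
   → B = (-6/5, -37/5)

B = (-6/5, -37/5)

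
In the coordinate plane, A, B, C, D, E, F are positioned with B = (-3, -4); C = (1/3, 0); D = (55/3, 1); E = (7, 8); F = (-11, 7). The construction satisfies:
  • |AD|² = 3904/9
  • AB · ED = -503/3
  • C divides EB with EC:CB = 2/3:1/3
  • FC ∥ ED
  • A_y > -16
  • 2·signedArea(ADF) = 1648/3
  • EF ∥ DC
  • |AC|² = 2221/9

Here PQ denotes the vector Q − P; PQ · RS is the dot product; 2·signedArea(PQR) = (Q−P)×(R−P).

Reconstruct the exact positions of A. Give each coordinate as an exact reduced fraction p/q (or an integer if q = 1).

1. A_x = 5  [2·signedArea(ADF) = 1648/3 ∩ AB · ED = -503/3]
2. A_y = -15  [2·signedArea(ADF) = 1648/3 ∩ AB · ED = -503/3]
   → A = (5, -15)

A = (5, -15)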